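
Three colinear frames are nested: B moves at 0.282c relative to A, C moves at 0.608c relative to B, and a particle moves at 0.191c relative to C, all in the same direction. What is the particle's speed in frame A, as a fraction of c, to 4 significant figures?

Compose boost 2: (0.608 + 0.282)/(1 + 0.608×0.282) = 0.8900/1.17146 = 0.759738
Compose boost 3: (0.191 + 0.759738)/(1 + 0.191×0.759738) = 0.950738/1.14511 = 0.8303

u ≈ 0.8303c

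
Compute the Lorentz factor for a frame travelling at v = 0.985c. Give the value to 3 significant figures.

γ = 1/√(1 − β²) = 1/√(1 − 0.985²) = 1/√(0.029775) = 5.80

γ ≈ 5.80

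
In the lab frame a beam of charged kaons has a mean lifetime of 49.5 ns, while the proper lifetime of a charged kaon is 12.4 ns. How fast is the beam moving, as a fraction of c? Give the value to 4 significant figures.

γ = Δt/τ₀ = 49.5/12.4 = 3.99194
β = √(1 − 1/γ²) = √(1 − 1/3.99194²) = 0.9681

β ≈ 0.9681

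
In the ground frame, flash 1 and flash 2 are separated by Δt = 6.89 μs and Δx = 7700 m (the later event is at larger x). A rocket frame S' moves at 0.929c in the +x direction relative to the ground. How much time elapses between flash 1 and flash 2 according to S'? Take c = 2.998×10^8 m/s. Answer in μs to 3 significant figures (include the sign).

γ = 1/√(1 − 0.929²) = 2.7021
Δt' = γ(Δt − vΔx/c²) = 2.7021 × (6.89 μs − 0.929×7700 m / (2.998×10^8 m/s))
= 2.7021 × (-16.970 μs) = -45.9 μs

Δt' ≈ -45.9 μs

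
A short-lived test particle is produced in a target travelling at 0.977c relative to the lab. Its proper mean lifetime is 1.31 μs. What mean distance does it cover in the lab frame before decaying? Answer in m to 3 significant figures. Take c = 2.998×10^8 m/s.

γ = 1/√(1 − 0.977²) = 4.6896
Dilated lifetime: Δt = γτ₀ = 4.6896 × 1.31 μs = 6.1433 μs
d = vΔt = 0.977c × 6.1433 μs = 2.9290×10^8 m/s × 6.1433×10^-6 s = 1800 m

d ≈ 1800 m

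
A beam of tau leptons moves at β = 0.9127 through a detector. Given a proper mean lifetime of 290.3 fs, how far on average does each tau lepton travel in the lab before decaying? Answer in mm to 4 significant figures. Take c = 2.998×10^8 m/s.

d ≈ 0.1944 mm

γ = 1/√(1 − 0.9127²) = 2.44720
Dilated lifetime: Δt = γτ₀ = 2.44720 × 290.3 fs = 710.422 fs
d = vΔt = 0.9127c × 710.422 fs = 2.73627×10^8 m/s × 7.10422×10^-13 s = 0.1944 mm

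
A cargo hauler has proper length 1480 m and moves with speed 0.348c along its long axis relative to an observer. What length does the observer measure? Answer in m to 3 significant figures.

L ≈ 1390 m

γ = 1/√(1 − 0.348²) = 1.0667
Length contraction: L = L₀/γ = 1480/1.0667 = 1390 m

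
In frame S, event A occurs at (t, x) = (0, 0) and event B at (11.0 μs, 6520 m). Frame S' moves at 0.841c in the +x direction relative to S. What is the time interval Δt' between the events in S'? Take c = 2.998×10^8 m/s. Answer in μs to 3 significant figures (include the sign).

Δt' ≈ -13.5 μs

γ = 1/√(1 − 0.841²) = 1.8483
Δt' = γ(Δt − vΔx/c²) = 1.8483 × (11.0 μs − 0.841×6520 m / (2.998×10^8 m/s))
= 1.8483 × (-7.2899 μs) = -13.5 μs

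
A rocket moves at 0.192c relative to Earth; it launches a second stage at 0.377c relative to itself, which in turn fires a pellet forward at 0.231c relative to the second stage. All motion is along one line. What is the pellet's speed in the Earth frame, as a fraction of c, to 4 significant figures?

u ≈ 0.6784c

Compose boost 2: (0.377 + 0.192)/(1 + 0.377×0.192) = 0.5690/1.07238 = 0.530594
Compose boost 3: (0.231 + 0.530594)/(1 + 0.231×0.530594) = 0.761594/1.12257 = 0.6784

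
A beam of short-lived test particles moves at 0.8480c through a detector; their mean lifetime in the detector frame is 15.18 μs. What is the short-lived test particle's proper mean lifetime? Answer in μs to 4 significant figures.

γ = 1/√(1 − 0.8480²) = 1.88681
Proper time: τ₀ = Δt/γ = 15.18/1.88681 = 8.045 μs

τ₀ ≈ 8.045 μs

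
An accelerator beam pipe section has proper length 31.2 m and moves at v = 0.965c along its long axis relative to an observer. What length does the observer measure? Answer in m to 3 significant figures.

L ≈ 8.18 m

γ = 1/√(1 − 0.965²) = 3.8132
Length contraction: L = L₀/γ = 31.2/3.8132 = 8.18 m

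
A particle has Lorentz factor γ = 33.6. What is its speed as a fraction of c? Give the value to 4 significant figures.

β = √(1 − 1/γ²) = √(1 − 1/33.6²) = √(0.999114) = 0.9996

β ≈ 0.9996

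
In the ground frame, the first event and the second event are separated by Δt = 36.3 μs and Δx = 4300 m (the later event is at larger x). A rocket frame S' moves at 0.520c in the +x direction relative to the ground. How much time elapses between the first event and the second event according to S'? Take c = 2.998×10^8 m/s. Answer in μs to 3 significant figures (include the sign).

Δt' ≈ 33.8 μs

γ = 1/√(1 − 0.520²) = 1.1707
Δt' = γ(Δt − vΔx/c²) = 1.1707 × (36.3 μs − 0.520×4300 m / (2.998×10^8 m/s))
= 1.1707 × (28.842 μs) = 33.8 μs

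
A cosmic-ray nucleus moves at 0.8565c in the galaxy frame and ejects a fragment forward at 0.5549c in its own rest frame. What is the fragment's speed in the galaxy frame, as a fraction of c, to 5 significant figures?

u ≈ 0.95671c

Compose boost 2: (0.5549 + 0.8565)/(1 + 0.5549×0.8565) = 1.4114/1.475272 = 0.95671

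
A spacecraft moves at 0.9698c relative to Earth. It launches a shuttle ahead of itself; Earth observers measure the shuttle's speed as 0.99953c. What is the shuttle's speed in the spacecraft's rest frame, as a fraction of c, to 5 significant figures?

u' ≈ 0.96980c

Inverse velocity addition: u' = (u − v)/(1 − uv/c²)
= (0.99953 − 0.9698)/(1 − 0.99953×0.9698) = 0.029730/0.03065581 = 0.96980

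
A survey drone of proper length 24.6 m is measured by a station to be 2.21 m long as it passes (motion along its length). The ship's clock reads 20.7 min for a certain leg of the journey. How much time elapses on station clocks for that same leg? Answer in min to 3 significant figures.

Δt ≈ 230 min

Length contraction ⇒ γ = L₀/L = 24.6/2.21 = 11.131
Time dilation: Δt = γτ₀ = 11.131 × 20.7 min = 230 min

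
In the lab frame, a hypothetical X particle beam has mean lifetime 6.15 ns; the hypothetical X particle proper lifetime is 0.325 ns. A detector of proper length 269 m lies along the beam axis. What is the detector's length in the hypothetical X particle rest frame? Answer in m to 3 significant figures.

Time dilation ⇒ γ = Δt/τ₀ = 6.15/0.325 = 18.923
Length contraction: L = L₀/γ = 269/18.923 = 14.2 m

L ≈ 14.2 m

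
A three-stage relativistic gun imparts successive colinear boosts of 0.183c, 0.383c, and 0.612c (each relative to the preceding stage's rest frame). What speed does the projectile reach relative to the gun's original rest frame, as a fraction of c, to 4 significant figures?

u ≈ 0.8619c

Compose boost 2: (0.383 + 0.183)/(1 + 0.383×0.183) = 0.5660/1.07009 = 0.528928
Compose boost 3: (0.612 + 0.528928)/(1 + 0.612×0.528928) = 1.14093/1.32370 = 0.8619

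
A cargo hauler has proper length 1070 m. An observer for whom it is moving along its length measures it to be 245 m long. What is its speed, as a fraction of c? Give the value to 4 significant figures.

γ = L₀/L = 1070/245 = 4.36735
β = √(1 − 1/γ²) = 0.9734

β ≈ 0.9734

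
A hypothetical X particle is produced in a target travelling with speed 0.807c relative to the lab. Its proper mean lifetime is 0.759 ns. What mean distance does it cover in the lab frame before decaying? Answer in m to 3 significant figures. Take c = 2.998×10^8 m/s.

γ = 1/√(1 − 0.807²) = 1.6933
Dilated lifetime: Δt = γτ₀ = 1.6933 × 0.759 ns = 1.2852 ns
d = vΔt = 0.807c × 1.2852 ns = 2.4194×10^8 m/s × 1.2852×10^-9 s = 0.311 m

d ≈ 0.311 m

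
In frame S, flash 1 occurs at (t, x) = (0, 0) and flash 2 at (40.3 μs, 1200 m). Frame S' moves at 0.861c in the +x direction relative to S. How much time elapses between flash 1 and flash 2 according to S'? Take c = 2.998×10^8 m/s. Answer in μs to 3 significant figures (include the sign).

Δt' ≈ 72.5 μs

γ = 1/√(1 − 0.861²) = 1.9662
Δt' = γ(Δt − vΔx/c²) = 1.9662 × (40.3 μs − 0.861×1200 m / (2.998×10^8 m/s))
= 1.9662 × (36.854 μs) = 72.5 μs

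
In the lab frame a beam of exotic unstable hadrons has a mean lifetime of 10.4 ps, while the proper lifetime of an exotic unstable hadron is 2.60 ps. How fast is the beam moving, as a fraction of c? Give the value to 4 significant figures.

β ≈ 0.9682

γ = Δt/τ₀ = 10.4/2.60 = 4.00000
β = √(1 − 1/γ²) = √(1 − 1/4.00000²) = 0.9682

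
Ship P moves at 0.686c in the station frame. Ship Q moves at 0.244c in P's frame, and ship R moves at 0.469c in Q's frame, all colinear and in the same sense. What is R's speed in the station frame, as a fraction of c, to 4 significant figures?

Compose boost 2: (0.244 + 0.686)/(1 + 0.244×0.686) = 0.9300/1.16738 = 0.796653
Compose boost 3: (0.469 + 0.796653)/(1 + 0.469×0.796653) = 1.26565/1.37363 = 0.9214

u ≈ 0.9214c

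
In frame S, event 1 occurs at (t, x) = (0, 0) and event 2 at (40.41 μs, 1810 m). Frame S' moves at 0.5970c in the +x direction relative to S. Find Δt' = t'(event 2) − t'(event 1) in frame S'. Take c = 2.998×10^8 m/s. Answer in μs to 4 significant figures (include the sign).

Δt' ≈ 45.88 μs

γ = 1/√(1 − 0.5970²) = 1.24651
Δt' = γ(Δt − vΔx/c²) = 1.24651 × (40.41 μs − 0.5970×1810 m / (2.998×10^8 m/s))
= 1.24651 × (36.8057 μs) = 45.88 μs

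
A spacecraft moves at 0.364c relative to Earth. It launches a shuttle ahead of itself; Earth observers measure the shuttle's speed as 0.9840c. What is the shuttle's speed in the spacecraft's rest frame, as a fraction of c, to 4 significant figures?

Inverse velocity addition: u' = (u − v)/(1 − uv/c²)
= (0.9840 − 0.364)/(1 − 0.9840×0.364) = 0.6200/0.641824 = 0.9660

u' ≈ 0.9660c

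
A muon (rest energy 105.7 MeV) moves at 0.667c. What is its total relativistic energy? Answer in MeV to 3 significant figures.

E ≈ 142 MeV

γ = 1/√(1 − 0.667²) = 1.3422
E = γm₀c² = 1.3422 × 105.7 MeV = 142 MeV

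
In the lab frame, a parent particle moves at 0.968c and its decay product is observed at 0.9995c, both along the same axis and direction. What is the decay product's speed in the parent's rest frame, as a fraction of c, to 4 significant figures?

Inverse velocity addition: u' = (u − v)/(1 − uv/c²)
= (0.9995 − 0.968)/(1 − 0.9995×0.968) = 0.03150/0.0324840 = 0.9697

u' ≈ 0.9697c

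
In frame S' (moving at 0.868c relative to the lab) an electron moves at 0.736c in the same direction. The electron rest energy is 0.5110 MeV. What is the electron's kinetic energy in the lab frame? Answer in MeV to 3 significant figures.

K ≈ 1.98 MeV

u_lab = (0.736 + 0.868)/(1 + 0.736×0.868) = 0.978736
γ = 1/√(1 − 0.978736²) = 4.8751
K = (γ − 1)m₀c² = (4.8751 − 1) × 0.5110 = 3.8751 × 0.5110 = 1.98 MeV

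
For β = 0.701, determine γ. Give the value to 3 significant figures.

γ = 1/√(1 − β²) = 1/√(1 − 0.701²) = 1/√(0.50860) = 1.40

γ ≈ 1.40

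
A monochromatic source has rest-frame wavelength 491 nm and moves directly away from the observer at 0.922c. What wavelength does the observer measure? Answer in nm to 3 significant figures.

λ_obs ≈ 2440 nm

Relativistic Doppler: λ_obs = λ_src √((1+β)/(1−β))
= 491 × √(1.9220/0.078000) = 491 × 4.9640 = 2440 nm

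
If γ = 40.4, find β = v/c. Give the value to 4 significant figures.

β = √(1 − 1/γ²) = √(1 − 1/40.4²) = √(0.999387) = 0.9997

β ≈ 0.9997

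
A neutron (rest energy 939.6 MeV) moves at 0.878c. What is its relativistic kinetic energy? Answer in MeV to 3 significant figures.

K ≈ 1020 MeV

γ = 1/√(1 − 0.878²) = 2.0892
K = (γ − 1)m₀c² = (2.0892 − 1) × 939.6 MeV = 1.0892 × 939.6 MeV = 1020 MeV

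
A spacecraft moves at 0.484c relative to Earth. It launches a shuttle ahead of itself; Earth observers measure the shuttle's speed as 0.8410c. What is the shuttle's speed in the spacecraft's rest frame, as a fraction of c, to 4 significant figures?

Inverse velocity addition: u' = (u − v)/(1 − uv/c²)
= (0.8410 − 0.484)/(1 − 0.8410×0.484) = 0.3570/0.592956 = 0.6021

u' ≈ 0.6021c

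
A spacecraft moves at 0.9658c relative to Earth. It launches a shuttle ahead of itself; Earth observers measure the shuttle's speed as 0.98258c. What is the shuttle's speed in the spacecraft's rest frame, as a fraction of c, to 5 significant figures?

u' ≈ 0.32886c

Inverse velocity addition: u' = (u − v)/(1 − uv/c²)
= (0.98258 − 0.9658)/(1 − 0.98258×0.9658) = 0.016780/0.05102424 = 0.32886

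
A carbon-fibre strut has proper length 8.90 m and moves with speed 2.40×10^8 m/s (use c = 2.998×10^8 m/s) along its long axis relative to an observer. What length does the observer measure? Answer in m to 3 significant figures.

β = v/c = 2.40×10^8 / 2.998×10^8 = 0.80053
γ = 1/√(1 − 0.80053²) = 1.6686
Length contraction: L = L₀/γ = 8.90/1.6686 = 5.33 m

L ≈ 5.33 m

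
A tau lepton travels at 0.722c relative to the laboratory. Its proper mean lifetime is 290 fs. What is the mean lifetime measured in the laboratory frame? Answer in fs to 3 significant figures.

γ = 1/√(1 − 0.722²) = 1.4453
Time dilation: Δt = γτ₀ = 1.4453 × 290 fs = 419 fs

Δt ≈ 419 fs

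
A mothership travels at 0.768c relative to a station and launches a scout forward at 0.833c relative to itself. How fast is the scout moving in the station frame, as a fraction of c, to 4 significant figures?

Compose boost 2: (0.833 + 0.768)/(1 + 0.833×0.768) = 1.601/1.63974 = 0.9764

u ≈ 0.9764c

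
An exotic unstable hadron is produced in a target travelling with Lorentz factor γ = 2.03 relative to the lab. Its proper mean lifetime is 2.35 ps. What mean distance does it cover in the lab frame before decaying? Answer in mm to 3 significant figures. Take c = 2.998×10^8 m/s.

β = √(1 − 1/γ²) = √(1 − 1/2.03²) = 0.87025
Dilated lifetime: Δt = γτ₀ = 2.03 × 2.35 ps = 4.7705 ps
d = vΔt = 0.87025c × 4.7705 ps = 2.6090×10^8 m/s × 4.7705×10^-12 s = 1.24 mm

d ≈ 1.24 mm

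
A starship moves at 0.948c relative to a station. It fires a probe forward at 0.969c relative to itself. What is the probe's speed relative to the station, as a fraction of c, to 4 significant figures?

u ≈ 0.9992c

Relativistic velocity addition: u = (u' + v)/(1 + u'v/c²)
= (0.969 + 0.948)/(1 + 0.969×0.948) = 1.917/1.91861 = 0.9992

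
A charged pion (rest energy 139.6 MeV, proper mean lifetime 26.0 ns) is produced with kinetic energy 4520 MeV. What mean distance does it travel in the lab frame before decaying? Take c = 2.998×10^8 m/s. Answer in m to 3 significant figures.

d ≈ 260 m

γ = 1 + K/(m₀c²) = 1 + 4520/139.6 = 33.378
β = √(1 − 1/γ²) = 0.99955
Dilated lifetime: γτ₀ = 33.378 × 26.0 ns = 867.83 ns
d = βc·γτ₀ = 0.99955 × (2.998×10^8 m/s) × 8.6783×10^-7 s = 260 m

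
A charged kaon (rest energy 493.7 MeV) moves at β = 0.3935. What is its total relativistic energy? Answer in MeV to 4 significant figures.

γ = 1/√(1 − 0.3935²) = 1.08776
E = γm₀c² = 1.08776 × 493.7 MeV = 537.0 MeV

E ≈ 537.0 MeV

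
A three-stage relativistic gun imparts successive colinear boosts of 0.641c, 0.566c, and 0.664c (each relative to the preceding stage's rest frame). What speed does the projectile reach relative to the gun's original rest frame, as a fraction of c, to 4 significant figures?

Compose boost 2: (0.566 + 0.641)/(1 + 0.566×0.641) = 1.207/1.36281 = 0.885673
Compose boost 3: (0.664 + 0.885673)/(1 + 0.664×0.885673) = 1.54967/1.58809 = 0.9758

u ≈ 0.9758c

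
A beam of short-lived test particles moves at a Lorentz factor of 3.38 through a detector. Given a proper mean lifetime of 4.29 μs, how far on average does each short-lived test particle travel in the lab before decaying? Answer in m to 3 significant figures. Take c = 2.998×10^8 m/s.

d ≈ 4150 m

β = √(1 − 1/γ²) = √(1 − 1/3.38²) = 0.95523
Dilated lifetime: Δt = γτ₀ = 3.38 × 4.29 μs = 14.500 μs
d = vΔt = 0.95523c × 14.500 μs = 2.8638×10^8 m/s × 1.4500×10^-5 s = 4150 m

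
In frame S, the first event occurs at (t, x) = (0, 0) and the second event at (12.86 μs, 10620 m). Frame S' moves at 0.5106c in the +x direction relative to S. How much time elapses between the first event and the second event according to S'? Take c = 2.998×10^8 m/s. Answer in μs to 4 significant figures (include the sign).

γ = 1/√(1 − 0.5106²) = 1.16304
Δt' = γ(Δt − vΔx/c²) = 1.16304 × (12.86 μs − 0.5106×10620 m / (2.998×10^8 m/s))
= 1.16304 × (-5.22730 μs) = -6.080 μs

Δt' ≈ -6.080 μs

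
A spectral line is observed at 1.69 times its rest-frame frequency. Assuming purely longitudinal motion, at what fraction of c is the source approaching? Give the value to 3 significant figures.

β ≈ 0.481

f_obs/f_src = √((1+β)/(1−β)) = 1.69  ⇒  (1+β)/(1−β) = 2.8561
β = |1 − D²|/(1 + D²) = |1 − 2.8561|/(1 + 2.8561) = 0.481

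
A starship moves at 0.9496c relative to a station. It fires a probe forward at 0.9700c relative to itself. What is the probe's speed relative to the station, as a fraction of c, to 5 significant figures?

u ≈ 0.99921c

Relativistic velocity addition: u = (u' + v)/(1 + u'v/c²)
= (0.9700 + 0.9496)/(1 + 0.9700×0.9496) = 1.9196/1.921112 = 0.99921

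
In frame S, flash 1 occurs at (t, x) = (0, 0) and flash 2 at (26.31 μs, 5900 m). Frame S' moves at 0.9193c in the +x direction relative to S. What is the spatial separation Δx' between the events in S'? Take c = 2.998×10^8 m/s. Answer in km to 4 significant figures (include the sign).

γ = 1/√(1 − 0.9193²) = 2.54092
Δx' = γ(Δx − vΔt) = 2.54092 × (5900 m − 0.9193×(2.998×10^8 m/s)×26.31×10^-6 s)
= 2.54092 × (-1351.20 m) = -3.433 km

Δx' ≈ -3.433 km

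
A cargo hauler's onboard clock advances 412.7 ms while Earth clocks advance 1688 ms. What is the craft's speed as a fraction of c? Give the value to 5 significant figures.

γ = Δt/τ₀ = 1688/412.7 = 4.090138
β = √(1 − 1/γ²) = √(1 − 1/4.090138²) = 0.96965

β ≈ 0.96965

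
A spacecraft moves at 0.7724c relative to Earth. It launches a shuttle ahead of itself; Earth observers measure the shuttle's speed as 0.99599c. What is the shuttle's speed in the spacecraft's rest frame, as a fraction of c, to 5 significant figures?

u' ≈ 0.96919c

Inverse velocity addition: u' = (u − v)/(1 − uv/c²)
= (0.99599 − 0.7724)/(1 − 0.99599×0.7724) = 0.22359/0.2306973 = 0.96919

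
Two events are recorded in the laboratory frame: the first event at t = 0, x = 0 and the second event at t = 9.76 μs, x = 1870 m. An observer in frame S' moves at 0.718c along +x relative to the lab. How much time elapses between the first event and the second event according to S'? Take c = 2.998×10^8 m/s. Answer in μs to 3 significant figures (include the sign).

Δt' ≈ 7.59 μs

γ = 1/√(1 − 0.718²) = 1.4367
Δt' = γ(Δt − vΔx/c²) = 1.4367 × (9.76 μs − 0.718×1870 m / (2.998×10^8 m/s))
= 1.4367 × (5.2815 μs) = 7.59 μs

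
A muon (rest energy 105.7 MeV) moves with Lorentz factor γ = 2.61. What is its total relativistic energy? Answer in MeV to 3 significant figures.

E ≈ 276 MeV

γ = 2.61 (given)
E = γm₀c² = 2.61 × 105.7 MeV = 276 MeV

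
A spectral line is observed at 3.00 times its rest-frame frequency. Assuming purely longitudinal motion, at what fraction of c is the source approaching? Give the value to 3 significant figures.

f_obs/f_src = √((1+β)/(1−β)) = 3.00  ⇒  (1+β)/(1−β) = 9.0000
β = |1 − D²|/(1 + D²) = |1 − 9.0000|/(1 + 9.0000) = 0.800

β ≈ 0.800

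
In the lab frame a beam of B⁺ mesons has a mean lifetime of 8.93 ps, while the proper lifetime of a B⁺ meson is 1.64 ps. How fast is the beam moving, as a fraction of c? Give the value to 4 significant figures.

γ = Δt/τ₀ = 8.93/1.64 = 5.44512
β = √(1 − 1/γ²) = √(1 − 1/5.44512²) = 0.9830

β ≈ 0.9830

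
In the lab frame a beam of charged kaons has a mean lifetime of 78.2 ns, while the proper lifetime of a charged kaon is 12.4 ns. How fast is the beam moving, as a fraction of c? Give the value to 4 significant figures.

γ = Δt/τ₀ = 78.2/12.4 = 6.30645
β = √(1 − 1/γ²) = √(1 − 1/6.30645²) = 0.9873

β ≈ 0.9873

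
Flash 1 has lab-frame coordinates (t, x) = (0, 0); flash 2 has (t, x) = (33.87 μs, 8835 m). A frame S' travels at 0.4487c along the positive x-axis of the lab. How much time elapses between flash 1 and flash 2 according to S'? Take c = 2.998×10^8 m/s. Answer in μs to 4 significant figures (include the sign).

γ = 1/√(1 − 0.4487²) = 1.11897
Δt' = γ(Δt − vΔx/c²) = 1.11897 × (33.87 μs − 0.4487×8835 m / (2.998×10^8 m/s))
= 1.11897 × (20.6470 μs) = 23.10 μs

Δt' ≈ 23.10 μs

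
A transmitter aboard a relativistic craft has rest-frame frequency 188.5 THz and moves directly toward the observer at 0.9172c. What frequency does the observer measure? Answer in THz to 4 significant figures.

f_obs ≈ 907.0 THz

Relativistic Doppler: f_obs = f_src √((1+β)/(1−β))
= 188.5 × √(1.91720/0.0828000) = 188.5 × 4.81192 = 907.0 THz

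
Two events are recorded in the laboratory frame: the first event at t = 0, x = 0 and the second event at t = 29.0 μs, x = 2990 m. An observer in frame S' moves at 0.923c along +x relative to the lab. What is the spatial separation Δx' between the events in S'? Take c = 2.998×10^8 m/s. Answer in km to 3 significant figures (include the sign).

Δx' ≈ -13.1 km

γ = 1/√(1 − 0.923²) = 2.5988
Δx' = γ(Δx − vΔt) = 2.5988 × (2990 m − 0.923×(2.998×10^8 m/s)×29.0×10^-6 s)
= 2.5988 × (-5034.7 m) = -13.1 km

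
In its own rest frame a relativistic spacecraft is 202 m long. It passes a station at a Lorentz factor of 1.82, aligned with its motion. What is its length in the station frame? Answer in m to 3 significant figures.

L ≈ 111 m

γ = 1.82 (given)
Length contraction: L = L₀/γ = 202/1.82 = 111 m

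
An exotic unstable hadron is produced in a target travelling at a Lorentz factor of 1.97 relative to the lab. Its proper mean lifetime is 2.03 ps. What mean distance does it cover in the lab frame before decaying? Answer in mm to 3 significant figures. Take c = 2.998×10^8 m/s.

β = √(1 − 1/γ²) = √(1 − 1/1.97²) = 0.86158
Dilated lifetime: Δt = γτ₀ = 1.97 × 2.03 ps = 3.9991 ps
d = vΔt = 0.86158c × 3.9991 ps = 2.5830×10^8 m/s × 3.9991×10^-12 s = 1.03 mm

d ≈ 1.03 mm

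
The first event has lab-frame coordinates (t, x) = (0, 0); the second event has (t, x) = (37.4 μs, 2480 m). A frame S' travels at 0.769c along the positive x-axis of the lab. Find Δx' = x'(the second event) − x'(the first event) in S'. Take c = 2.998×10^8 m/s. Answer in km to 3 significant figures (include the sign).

Δx' ≈ -9.61 km

γ = 1/√(1 − 0.769²) = 1.5643
Δx' = γ(Δx − vΔt) = 1.5643 × (2480 m − 0.769×(2.998×10^8 m/s)×37.4×10^-6 s)
= 1.5643 × (-6142.4 m) = -9.61 km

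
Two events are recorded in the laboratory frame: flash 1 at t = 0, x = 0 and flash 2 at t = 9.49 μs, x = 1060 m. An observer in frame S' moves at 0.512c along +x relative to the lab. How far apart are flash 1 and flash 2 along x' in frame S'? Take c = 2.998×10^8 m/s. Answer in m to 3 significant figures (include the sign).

γ = 1/√(1 − 0.512²) = 1.1642
Δx' = γ(Δx − vΔt) = 1.1642 × (1060 m − 0.512×(2.998×10^8 m/s)×9.49×10^-6 s)
= 1.1642 × (-396.69 m) = -462 m

Δx' ≈ -462 m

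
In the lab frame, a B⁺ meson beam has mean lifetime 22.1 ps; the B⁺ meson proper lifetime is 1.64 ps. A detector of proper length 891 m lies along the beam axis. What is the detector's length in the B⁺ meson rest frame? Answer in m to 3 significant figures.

Time dilation ⇒ γ = Δt/τ₀ = 22.1/1.64 = 13.476
Length contraction: L = L₀/γ = 891/13.476 = 66.1 m

L ≈ 66.1 m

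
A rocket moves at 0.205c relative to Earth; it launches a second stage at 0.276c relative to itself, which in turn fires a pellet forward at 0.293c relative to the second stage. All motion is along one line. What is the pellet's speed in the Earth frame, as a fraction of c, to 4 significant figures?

Compose boost 2: (0.276 + 0.205)/(1 + 0.276×0.205) = 0.4810/1.05658 = 0.455242
Compose boost 3: (0.293 + 0.455242)/(1 + 0.293×0.455242) = 0.748242/1.13339 = 0.6602

u ≈ 0.6602c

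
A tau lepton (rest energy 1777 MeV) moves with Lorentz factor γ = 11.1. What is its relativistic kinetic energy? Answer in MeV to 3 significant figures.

γ = 11.1 (given)
K = (γ − 1)m₀c² = (11.1 − 1) × 1777 MeV = 10.100 × 1777 MeV = 17900 MeV

K ≈ 17900 MeV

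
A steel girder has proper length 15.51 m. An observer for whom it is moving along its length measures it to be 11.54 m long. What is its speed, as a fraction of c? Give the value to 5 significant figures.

γ = L₀/L = 15.51/11.54 = 1.344021
β = √(1 − 1/γ²) = 0.66814

β ≈ 0.66814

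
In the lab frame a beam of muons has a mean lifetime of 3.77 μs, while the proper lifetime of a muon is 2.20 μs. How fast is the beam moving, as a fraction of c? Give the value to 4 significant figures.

γ = Δt/τ₀ = 3.77/2.20 = 1.71364
β = √(1 − 1/γ²) = √(1 − 1/1.71364²) = 0.8121

β ≈ 0.8121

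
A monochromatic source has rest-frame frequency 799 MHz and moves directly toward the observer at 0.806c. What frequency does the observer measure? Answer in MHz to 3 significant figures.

Relativistic Doppler: f_obs = f_src √((1+β)/(1−β))
= 799 × √(1.8060/0.19400) = 799 × 3.0511 = 2440 MHz

f_obs ≈ 2440 MHz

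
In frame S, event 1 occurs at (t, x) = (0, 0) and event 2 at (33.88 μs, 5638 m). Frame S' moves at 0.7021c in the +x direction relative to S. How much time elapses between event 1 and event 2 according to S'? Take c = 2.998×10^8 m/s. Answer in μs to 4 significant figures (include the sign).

Δt' ≈ 29.04 μs

γ = 1/√(1 − 0.7021²) = 1.40434
Δt' = γ(Δt − vΔx/c²) = 1.40434 × (33.88 μs − 0.7021×5638 m / (2.998×10^8 m/s))
= 1.40434 × (20.6764 μs) = 29.04 μs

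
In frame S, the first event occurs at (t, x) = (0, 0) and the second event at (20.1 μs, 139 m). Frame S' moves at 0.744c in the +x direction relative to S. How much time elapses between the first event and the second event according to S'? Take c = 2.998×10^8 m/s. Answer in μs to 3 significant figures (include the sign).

γ = 1/√(1 − 0.744²) = 1.4966
Δt' = γ(Δt − vΔx/c²) = 1.4966 × (20.1 μs − 0.744×139 m / (2.998×10^8 m/s))
= 1.4966 × (19.755 μs) = 29.6 μs

Δt' ≈ 29.6 μs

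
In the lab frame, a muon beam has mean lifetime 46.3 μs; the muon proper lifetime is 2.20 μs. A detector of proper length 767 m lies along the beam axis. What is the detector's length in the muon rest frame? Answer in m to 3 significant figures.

Time dilation ⇒ γ = Δt/τ₀ = 46.3/2.20 = 21.045
Length contraction: L = L₀/γ = 767/21.045 = 36.4 m

L ≈ 36.4 m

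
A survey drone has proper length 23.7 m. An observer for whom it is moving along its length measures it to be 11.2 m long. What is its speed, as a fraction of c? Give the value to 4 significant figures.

β ≈ 0.8813

γ = L₀/L = 23.7/11.2 = 2.11607
β = √(1 − 1/γ²) = 0.8813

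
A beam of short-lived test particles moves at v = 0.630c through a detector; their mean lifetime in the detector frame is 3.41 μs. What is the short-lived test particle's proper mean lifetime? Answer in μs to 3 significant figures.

γ = 1/√(1 − 0.630²) = 1.2877
Proper time: τ₀ = Δt/γ = 3.41/1.2877 = 2.65 μs

τ₀ ≈ 2.65 μs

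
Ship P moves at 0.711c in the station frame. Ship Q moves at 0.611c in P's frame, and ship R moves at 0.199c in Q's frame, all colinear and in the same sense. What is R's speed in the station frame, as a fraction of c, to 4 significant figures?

Compose boost 2: (0.611 + 0.711)/(1 + 0.611×0.711) = 1.322/1.43442 = 0.921626
Compose boost 3: (0.199 + 0.921626)/(1 + 0.199×0.921626) = 1.12063/1.18340 = 0.9470

u ≈ 0.9470c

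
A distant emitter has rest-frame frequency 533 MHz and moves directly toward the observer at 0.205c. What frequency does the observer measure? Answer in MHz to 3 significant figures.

Relativistic Doppler: f_obs = f_src √((1+β)/(1−β))
= 533 × √(1.2050/0.79500) = 533 × 1.2311 = 656 MHz

f_obs ≈ 656 MHz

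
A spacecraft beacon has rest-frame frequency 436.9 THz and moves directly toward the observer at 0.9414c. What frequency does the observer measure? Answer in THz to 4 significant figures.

f_obs ≈ 2515 THz

Relativistic Doppler: f_obs = f_src √((1+β)/(1−β))
= 436.9 × √(1.94140/0.0586000) = 436.9 × 5.75584 = 2515 THz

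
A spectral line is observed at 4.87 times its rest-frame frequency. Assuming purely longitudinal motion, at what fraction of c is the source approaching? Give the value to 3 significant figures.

β ≈ 0.919

f_obs/f_src = √((1+β)/(1−β)) = 4.87  ⇒  (1+β)/(1−β) = 23.717
β = |1 − D²|/(1 + D²) = |1 − 23.717|/(1 + 23.717) = 0.919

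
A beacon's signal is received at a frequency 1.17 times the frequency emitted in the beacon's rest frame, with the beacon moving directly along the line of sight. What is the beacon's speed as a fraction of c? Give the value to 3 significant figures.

f_obs/f_src = √((1+β)/(1−β)) = 1.17  ⇒  (1+β)/(1−β) = 1.3689
β = |1 − D²|/(1 + D²) = |1 − 1.3689|/(1 + 1.3689) = 0.156

β ≈ 0.156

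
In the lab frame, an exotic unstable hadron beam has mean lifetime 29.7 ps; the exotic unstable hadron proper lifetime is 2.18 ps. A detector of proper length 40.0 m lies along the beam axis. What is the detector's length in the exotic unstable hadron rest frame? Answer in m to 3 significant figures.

Time dilation ⇒ γ = Δt/τ₀ = 29.7/2.18 = 13.624
Length contraction: L = L₀/γ = 40.0/13.624 = 2.94 m

L ≈ 2.94 m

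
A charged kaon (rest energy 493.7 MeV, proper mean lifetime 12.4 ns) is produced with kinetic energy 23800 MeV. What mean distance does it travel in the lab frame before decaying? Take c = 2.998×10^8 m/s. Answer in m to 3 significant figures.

d ≈ 183 m

γ = 1 + K/(m₀c²) = 1 + 23800/493.7 = 49.207
β = √(1 − 1/γ²) = 0.99979
Dilated lifetime: γτ₀ = 49.207 × 12.4 ns = 610.17 ns
d = βc·γτ₀ = 0.99979 × (2.998×10^8 m/s) × 6.1017×10^-7 s = 183 m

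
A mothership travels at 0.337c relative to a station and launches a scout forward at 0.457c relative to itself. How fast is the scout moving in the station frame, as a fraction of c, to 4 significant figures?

u ≈ 0.6880c

Compose boost 2: (0.457 + 0.337)/(1 + 0.457×0.337) = 0.7940/1.15401 = 0.6880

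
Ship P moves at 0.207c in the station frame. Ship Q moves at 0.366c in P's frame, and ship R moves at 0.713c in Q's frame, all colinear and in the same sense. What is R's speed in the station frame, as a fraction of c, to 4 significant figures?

Compose boost 2: (0.366 + 0.207)/(1 + 0.366×0.207) = 0.5730/1.07576 = 0.532646
Compose boost 3: (0.713 + 0.532646)/(1 + 0.713×0.532646) = 1.24565/1.37978 = 0.9028

u ≈ 0.9028c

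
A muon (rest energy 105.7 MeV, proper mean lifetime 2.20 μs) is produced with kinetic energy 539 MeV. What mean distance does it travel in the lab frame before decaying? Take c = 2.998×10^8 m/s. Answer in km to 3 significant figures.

γ = 1 + K/(m₀c²) = 1 + 539/105.7 = 6.0993
β = √(1 − 1/γ²) = 0.98647
Dilated lifetime: γτ₀ = 6.0993 × 2.20 μs = 13.419 μs
d = βc·γτ₀ = 0.98647 × (2.998×10^8 m/s) × 1.3419×10^-5 s = 3.97 km

d ≈ 3.97 km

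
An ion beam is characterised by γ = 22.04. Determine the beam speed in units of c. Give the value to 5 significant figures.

β ≈ 0.99897

β = √(1 − 1/γ²) = √(1 − 1/22.04²) = √(0.9979414) = 0.99897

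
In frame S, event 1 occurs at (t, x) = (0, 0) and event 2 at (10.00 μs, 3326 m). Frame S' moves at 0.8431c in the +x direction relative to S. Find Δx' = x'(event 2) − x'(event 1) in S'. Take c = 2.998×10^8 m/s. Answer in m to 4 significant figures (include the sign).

γ = 1/√(1 − 0.8431²) = 1.85958
Δx' = γ(Δx − vΔt) = 1.85958 × (3326 m − 0.8431×(2.998×10^8 m/s)×10.00×10^-6 s)
= 1.85958 × (798.386 m) = 1485 m

Δx' ≈ 1485 m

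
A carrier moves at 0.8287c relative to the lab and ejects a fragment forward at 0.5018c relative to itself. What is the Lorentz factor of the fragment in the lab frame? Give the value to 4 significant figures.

γ ≈ 2.925

u_lab = (0.5018 + 0.8287)/(1 + 0.5018×0.8287) = 1.3305/1.415842 = 0.9397237
γ = 1/√(1 − 0.9397237²) = 2.925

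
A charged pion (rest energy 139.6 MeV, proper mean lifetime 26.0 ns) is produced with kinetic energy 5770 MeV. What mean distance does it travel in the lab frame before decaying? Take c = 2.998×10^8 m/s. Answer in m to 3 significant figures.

d ≈ 330 m

γ = 1 + K/(m₀c²) = 1 + 5770/139.6 = 42.332
β = √(1 − 1/γ²) = 0.99972
Dilated lifetime: γτ₀ = 42.332 × 26.0 ns = 1100.6 ns
d = βc·γτ₀ = 0.99972 × (2.998×10^8 m/s) × 1.1006×10^-6 s = 330 m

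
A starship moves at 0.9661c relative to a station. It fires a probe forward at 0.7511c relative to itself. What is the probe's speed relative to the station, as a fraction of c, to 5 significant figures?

u ≈ 0.99511c

Relativistic velocity addition: u = (u' + v)/(1 + u'v/c²)
= (0.7511 + 0.9661)/(1 + 0.7511×0.9661) = 1.7172/1.725638 = 0.99511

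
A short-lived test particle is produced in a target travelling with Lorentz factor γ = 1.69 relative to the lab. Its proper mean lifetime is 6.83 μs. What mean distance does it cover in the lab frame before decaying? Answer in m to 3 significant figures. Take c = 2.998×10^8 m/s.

β = √(1 − 1/γ²) = √(1 − 1/1.69²) = 0.80615
Dilated lifetime: Δt = γτ₀ = 1.69 × 6.83 μs = 11.543 μs
d = vΔt = 0.80615c × 11.543 μs = 2.4168×10^8 m/s × 1.1543×10^-5 s = 2790 m

d ≈ 2790 m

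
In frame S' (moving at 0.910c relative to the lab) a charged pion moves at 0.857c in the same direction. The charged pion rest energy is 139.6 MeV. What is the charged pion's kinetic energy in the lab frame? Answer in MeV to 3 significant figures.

u_lab = (0.857 + 0.910)/(1 + 0.857×0.910) = 0.992769
γ = 1/√(1 − 0.992769²) = 8.3306
K = (γ − 1)m₀c² = (8.3306 − 1) × 139.6 = 7.3306 × 139.6 = 1020 MeV

K ≈ 1020 MeV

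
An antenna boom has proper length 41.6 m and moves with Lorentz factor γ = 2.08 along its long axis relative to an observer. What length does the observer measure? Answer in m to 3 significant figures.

γ = 2.08 (given)
Length contraction: L = L₀/γ = 41.6/2.08 = 20.0 m

L ≈ 20.0 m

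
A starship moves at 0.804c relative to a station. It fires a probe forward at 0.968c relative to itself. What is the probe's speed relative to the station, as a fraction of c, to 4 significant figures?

u ≈ 0.9965c

Relativistic velocity addition: u = (u' + v)/(1 + u'v/c²)
= (0.968 + 0.804)/(1 + 0.968×0.804) = 1.772/1.77827 = 0.9965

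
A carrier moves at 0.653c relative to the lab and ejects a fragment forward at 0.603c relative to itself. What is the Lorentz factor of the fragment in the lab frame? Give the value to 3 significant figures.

u_lab = (0.603 + 0.653)/(1 + 0.603×0.653) = 1.256/1.39376 = 0.901160
γ = 1/√(1 − 0.901160²) = 2.31

γ ≈ 2.31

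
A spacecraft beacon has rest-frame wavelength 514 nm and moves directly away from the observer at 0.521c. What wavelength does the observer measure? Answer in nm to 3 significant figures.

λ_obs ≈ 916 nm

Relativistic Doppler: λ_obs = λ_src √((1+β)/(1−β))
= 514 × √(1.5210/0.47900) = 514 × 1.7820 = 916 nm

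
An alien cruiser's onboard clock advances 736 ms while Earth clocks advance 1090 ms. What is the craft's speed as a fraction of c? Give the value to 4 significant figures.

β ≈ 0.7376

γ = Δt/τ₀ = 1090/736 = 1.48098
β = √(1 − 1/γ²) = √(1 − 1/1.48098²) = 0.7376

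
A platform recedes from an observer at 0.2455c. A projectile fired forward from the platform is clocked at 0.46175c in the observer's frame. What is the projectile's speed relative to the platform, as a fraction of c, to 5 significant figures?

u' ≈ 0.24390c

Inverse velocity addition: u' = (u − v)/(1 − uv/c²)
= (0.46175 − 0.2455)/(1 − 0.46175×0.2455) = 0.21625/0.8866404 = 0.24390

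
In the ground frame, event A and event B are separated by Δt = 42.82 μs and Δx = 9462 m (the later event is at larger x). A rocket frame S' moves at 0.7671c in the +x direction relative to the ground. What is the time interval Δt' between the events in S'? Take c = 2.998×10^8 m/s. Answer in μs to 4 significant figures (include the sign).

γ = 1/√(1 − 0.7671²) = 1.55878
Δt' = γ(Δt − vΔx/c²) = 1.55878 × (42.82 μs − 0.7671×9462 m / (2.998×10^8 m/s))
= 1.55878 × (18.6095 μs) = 29.01 μs

Δt' ≈ 29.01 μs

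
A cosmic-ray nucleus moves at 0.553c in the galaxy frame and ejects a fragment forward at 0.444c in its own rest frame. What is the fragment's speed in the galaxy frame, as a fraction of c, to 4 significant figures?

Compose boost 2: (0.444 + 0.553)/(1 + 0.444×0.553) = 0.9970/1.24553 = 0.8005

u ≈ 0.8005c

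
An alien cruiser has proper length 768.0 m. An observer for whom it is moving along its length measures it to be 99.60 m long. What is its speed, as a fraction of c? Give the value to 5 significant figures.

β ≈ 0.99155

γ = L₀/L = 768.0/99.60 = 7.710843
β = √(1 − 1/γ²) = 0.99155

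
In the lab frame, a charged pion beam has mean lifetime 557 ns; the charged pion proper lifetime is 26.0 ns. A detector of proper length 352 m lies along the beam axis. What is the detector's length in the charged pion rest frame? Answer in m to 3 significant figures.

Time dilation ⇒ γ = Δt/τ₀ = 557/26.0 = 21.423
Length contraction: L = L₀/γ = 352/21.423 = 16.4 m

L ≈ 16.4 m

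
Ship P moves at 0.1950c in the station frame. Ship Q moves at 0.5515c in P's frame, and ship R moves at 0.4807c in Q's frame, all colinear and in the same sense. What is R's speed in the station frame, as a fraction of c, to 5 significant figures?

Compose boost 2: (0.5515 + 0.1950)/(1 + 0.5515×0.1950) = 0.74650/1.107543 = 0.6740148
Compose boost 3: (0.4807 + 0.6740148)/(1 + 0.4807×0.6740148) = 1.154715/1.323999 = 0.87214

u ≈ 0.87214c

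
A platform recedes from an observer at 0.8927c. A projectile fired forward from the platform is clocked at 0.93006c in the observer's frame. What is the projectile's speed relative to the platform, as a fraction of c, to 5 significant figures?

Inverse velocity addition: u' = (u − v)/(1 − uv/c²)
= (0.93006 − 0.8927)/(1 − 0.93006×0.8927) = 0.037360/0.1697354 = 0.22011

u' ≈ 0.22011c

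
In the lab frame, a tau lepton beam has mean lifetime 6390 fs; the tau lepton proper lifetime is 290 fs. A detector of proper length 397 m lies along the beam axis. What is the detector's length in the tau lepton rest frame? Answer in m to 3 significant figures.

Time dilation ⇒ γ = Δt/τ₀ = 6390/290 = 22.034
Length contraction: L = L₀/γ = 397/22.034 = 18.0 m

L ≈ 18.0 m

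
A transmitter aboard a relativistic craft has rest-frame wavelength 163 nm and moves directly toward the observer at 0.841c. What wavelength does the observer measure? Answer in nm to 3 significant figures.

Relativistic Doppler: λ_obs = λ_src √((1−β)/(1+β))
= 163 × √(0.15900/1.8410) = 163 × 0.29388 = 47.9 nm

λ_obs ≈ 47.9 nm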